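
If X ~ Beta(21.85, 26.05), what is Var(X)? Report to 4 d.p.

0.0051

μ = 21.85/47.90 = 0.456159; Var = μ(1−μ)/(α+β+1) = 0.2480779/48.90 = 0.0051.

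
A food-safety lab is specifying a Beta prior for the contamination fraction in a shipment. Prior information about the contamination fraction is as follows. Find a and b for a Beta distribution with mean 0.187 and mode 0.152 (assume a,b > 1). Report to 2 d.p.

a = 3.72, b = 16.17

With s = a+b: μ = a/s and mode = (a−1)/(s−2). Eliminating a = μs,
μs − 1 = m(s−2) ⇒ s(μ−m) = 1−2m ⇒ s = 0.696/0.035 = 19.8857.
So a = μs = 3.72, b = (1−μ)s = 16.17.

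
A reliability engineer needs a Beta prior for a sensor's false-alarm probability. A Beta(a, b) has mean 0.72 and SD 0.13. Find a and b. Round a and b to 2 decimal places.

a = 7.87, b = 3.06

Variance = 0.13² = 0.0169. The moment-matching identity a+b = μ(1−μ)/Var − 1 gives
a+b = 0.2016/0.0169 − 1 = 10.9290, so a = μ·10.9290 = 7.87 and b = (1−μ)·10.9290 = 3.06.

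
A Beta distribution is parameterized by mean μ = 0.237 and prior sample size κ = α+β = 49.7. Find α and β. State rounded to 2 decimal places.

α = 11.78, β = 37.92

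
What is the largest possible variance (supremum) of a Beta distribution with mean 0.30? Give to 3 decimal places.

0.210

For fixed mean μ the Beta variance is μ(1−μ)/(α+β+1), increasing as α+β decreases.
Its least upper bound (not attained) is μ(1−μ) = 0.30·0.70 = 0.210.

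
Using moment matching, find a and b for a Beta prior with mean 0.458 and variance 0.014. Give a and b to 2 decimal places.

By moment matching, a+b = μ(1−μ)/σ² − 1 = (0.458·0.542)/0.014 − 1 = 17.7311 − 1 = 16.7311.
Since a/(a+b) = μ, a = 0.458·16.7311 = 7.66 and b = 0.542·16.7311 = 9.07.

a = 7.66, b = 9.07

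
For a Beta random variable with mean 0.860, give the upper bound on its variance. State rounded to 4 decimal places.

0.1204

For fixed mean μ the Beta variance is μ(1−μ)/(α+β+1), increasing as α+β decreases.
Its least upper bound (not attained) is μ(1−μ) = 0.860·0.140 = 0.1204.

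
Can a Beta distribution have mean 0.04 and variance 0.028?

Yes

A Beta with mean μ has variance μ(1−μ)/(α+β+1) < μ(1−μ).
Here μ(1−μ) = 0.04×0.96 = 0.0384, and 0.028 < 0.0384.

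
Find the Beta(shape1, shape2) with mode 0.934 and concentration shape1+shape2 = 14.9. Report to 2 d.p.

shape1 = 13.05, shape2 = 1.85

Mode = (shape1−1)/(κ−2) with κ = shape1+shape2, so shape1−1 = 0.934·12.9 = 12.05.
shape1 = 13.05; shape2 = κ − shape1 = 1.85.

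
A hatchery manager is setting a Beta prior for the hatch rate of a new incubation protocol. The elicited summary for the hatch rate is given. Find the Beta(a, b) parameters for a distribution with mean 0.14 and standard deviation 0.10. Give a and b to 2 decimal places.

a = 1.55, b = 9.49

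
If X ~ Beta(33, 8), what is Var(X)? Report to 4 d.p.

0.0037

Var = αβ/[(α+β)²(α+β+1)] = (33×8)/(41²×42) = 264/70602 = 0.0037.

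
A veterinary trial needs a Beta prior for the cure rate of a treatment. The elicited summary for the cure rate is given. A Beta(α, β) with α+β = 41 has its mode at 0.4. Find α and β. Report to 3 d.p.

α = 16.600, β = 24.400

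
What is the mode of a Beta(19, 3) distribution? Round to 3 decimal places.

0.900

The density x^(α−1)(1−x)^(β−1) is maximised at (α−1)/(α+β−2) = 18/20 = 0.900.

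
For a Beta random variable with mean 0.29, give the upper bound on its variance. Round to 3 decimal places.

Var = μ(1−μ)/(α+β+1), which approaches μ(1−μ) as α+β → 0.
So the supremum is μ(1−μ) = 0.29×0.71 = 0.206.

0.206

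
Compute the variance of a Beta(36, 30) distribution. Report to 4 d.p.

0.0037

α+β = 66 and αβ = 1080, so Var = αβ/[(α+β)²(α+β+1)] = 1080/291852 = 0.0037.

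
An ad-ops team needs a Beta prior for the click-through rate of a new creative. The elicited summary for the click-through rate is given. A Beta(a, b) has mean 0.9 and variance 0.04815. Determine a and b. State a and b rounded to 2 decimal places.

a = 0.78, b = 0.09

Write ν = a+b; then a = μν and Var = μ(1−μ)/(ν+1).
ν = μ(1−μ)/Var − 1 = 0.09/0.04815 − 1 = 0.8692.
a = 0.9·0.8692 = 0.78, b = 0.1·0.8692 = 0.09.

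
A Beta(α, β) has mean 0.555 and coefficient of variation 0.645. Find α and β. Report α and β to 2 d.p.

α = 0.51, β = 0.41

Var = (CV·μ)² = (0.645×0.555)² = 0.128146.
α+β = μ(1−μ)/Var − 1 = 0.246975/0.128146 − 1 = 0.9273.
Thus α = 0.555·0.9273 = 0.51 and β = 0.445·0.9273 = 0.41.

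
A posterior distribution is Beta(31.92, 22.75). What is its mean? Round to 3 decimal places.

0.584

The Beta mean is α/(α+β) = 31.92/(31.92+22.75) = 0.584.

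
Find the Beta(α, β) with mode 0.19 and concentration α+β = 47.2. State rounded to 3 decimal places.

α = 9.588, β = 37.612

Since the density peak of Beta(α,β) is at (α−1)/(α+β−2),
α = 1 + 0.19(47.2−2) = 9.588 and β = 47.2 − 9.588 = 37.612.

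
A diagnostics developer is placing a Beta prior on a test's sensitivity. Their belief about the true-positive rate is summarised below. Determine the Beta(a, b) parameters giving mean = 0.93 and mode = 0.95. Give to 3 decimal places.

a = 41.850, b = 3.150

With s = a+b: μ = a/s and mode = (a−1)/(s−2). Eliminating a = μs,
μs − 1 = m(s−2) ⇒ s(μ−m) = 1−2m ⇒ s = -0.90/-0.02 = 45.0000.
So a = μs = 41.850, b = (1−μ)s = 3.150.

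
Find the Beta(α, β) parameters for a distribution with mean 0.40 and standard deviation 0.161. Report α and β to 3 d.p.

First σ² = 0.025921. Setting α = μn, β = (1−μ)n with n = α+β,
μ(1−μ)/(n+1) = 0.025921 ⇒ n+1 = 0.2400/0.025921 = 9.2589 ⇒ n = 8.2589.
Hence α = 0.40×8.2589 = 3.304, β = 0.60×8.2589 = 4.955.

α = 3.304, β = 4.955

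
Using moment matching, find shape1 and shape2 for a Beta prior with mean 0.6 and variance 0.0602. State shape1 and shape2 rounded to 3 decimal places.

shape1 = 1.792, shape2 = 1.195

Let s = shape1+shape2. The Beta variance is μ(1−μ)/(s+1).
So s+1 = μ(1−μ)/σ² = (0.6×0.4)/0.0602 = 0.24/0.0602 = 3.9867, giving s = 2.9867.
Then shape1 = μs = 0.6×2.9867 = 1.792 and shape2 = (1−μ)s = 0.4×2.9867 = 1.195.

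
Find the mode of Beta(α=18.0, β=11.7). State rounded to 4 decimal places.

0.6137

With α,β > 1, mode = (α−1)/(α+β−2) = 17.0/27.7 = 0.6137.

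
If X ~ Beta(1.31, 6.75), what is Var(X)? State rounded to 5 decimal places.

Var = αβ/[(α+β)²(α+β+1)] = (1.31×6.75)/(8.06²×9.06) = 8.8425/588.570216 = 0.01502.

0.01502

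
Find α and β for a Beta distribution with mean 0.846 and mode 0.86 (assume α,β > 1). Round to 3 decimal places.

α = 43.509, β = 7.920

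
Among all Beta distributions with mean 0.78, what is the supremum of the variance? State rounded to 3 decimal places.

Var = μ(1−μ)/(α+β+1), which approaches μ(1−μ) as α+β → 0.
So the supremum is μ(1−μ) = 0.78×0.22 = 0.172.

0.172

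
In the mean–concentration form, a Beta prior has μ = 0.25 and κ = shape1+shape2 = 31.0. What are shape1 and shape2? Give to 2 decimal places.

Split κ in proportion μ : (1−μ): shape1 = 0.25·31.0 = 7.75, shape2 = 31.0 − 7.75 = 23.25.

shape1 = 7.75, shape2 = 23.25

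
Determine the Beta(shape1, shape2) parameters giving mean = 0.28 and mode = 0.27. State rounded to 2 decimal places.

shape1 = 12.88, shape2 = 33.12

With s = shape1+shape2: μ = shape1/s and mode = (shape1−1)/(s−2). Eliminating shape1 = μs,
μs − 1 = m(s−2) ⇒ s(μ−m) = 1−2m ⇒ s = 0.46/0.01 = 46.0000.
So shape1 = μs = 12.88, shape2 = (1−μ)s = 33.12.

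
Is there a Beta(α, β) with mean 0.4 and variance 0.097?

Yes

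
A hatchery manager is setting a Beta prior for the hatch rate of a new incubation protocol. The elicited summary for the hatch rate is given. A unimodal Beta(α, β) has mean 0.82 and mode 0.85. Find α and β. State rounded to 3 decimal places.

α = 19.133, β = 4.200

Let s = α+β. Mean gives α = μs = 0.82s; mode gives (α−1)/(s−2) = 0.85.
Substituting: 0.82s − 1 = 0.85(s−2) = 0.85s − 1.70, so -0.03s = -0.70 and s = 23.3333.
Then α = 0.82×23.3333 = 19.133 and β = s−α = 4.200.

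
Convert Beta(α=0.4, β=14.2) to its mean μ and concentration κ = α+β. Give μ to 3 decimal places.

μ = 0.027, κ = 14.6

κ = α+β = 0.4+14.2 = 14.6; μ = α/κ = 0.4/14.6 = 0.027.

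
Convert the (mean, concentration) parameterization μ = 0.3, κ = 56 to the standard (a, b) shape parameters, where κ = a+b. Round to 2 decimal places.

Split κ in proportion μ : (1−μ): a = 0.3·56 = 16.80, b = 56 − 16.80 = 39.20.

a = 16.80, b = 39.20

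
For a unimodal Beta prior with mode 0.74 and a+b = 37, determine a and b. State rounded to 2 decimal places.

a = 26.90, b = 10.10

Since the density peak of Beta(a,b) is at (a−1)/(a+b−2),
a = 1 + 0.74(37−2) = 26.90 and b = 37 − 26.90 = 10.10.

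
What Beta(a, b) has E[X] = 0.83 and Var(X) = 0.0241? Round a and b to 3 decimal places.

a = 4.029, b = 0.825

By moment matching, a+b = μ(1−μ)/σ² − 1 = (0.83·0.17)/0.0241 − 1 = 5.8548 − 1 = 4.8548.
Since a/(a+b) = μ, a = 0.83·4.8548 = 4.029 and b = 0.17·4.8548 = 0.825.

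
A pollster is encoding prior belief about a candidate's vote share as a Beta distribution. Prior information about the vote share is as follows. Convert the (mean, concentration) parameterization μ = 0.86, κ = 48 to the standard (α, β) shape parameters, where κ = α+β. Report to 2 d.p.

α = μκ = 0.86×48 = 41.28 and β = (1−μ)κ = 0.14×48 = 6.72.

α = 41.28, β = 6.72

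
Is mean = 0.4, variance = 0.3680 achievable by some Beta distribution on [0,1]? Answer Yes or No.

For any Beta, Var(X) < E[X]·(1−E[X]).
Here μ(1−μ) = 0.4×0.6 = 0.24, and 0.3680 ≥ 0.24.

No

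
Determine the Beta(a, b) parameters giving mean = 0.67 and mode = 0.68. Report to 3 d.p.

a = 24.120, b = 11.880

Let s = a+b. Mean gives a = μs = 0.67s; mode gives (a−1)/(s−2) = 0.68.
Substituting: 0.67s − 1 = 0.68(s−2) = 0.68s − 1.36, so -0.01s = -0.36 and s = 36.0000.
Then a = 0.67×36.0000 = 24.120 and b = s−a = 11.880.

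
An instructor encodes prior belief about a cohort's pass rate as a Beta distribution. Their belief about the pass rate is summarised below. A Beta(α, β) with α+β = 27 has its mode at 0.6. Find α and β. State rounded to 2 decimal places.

For α,β>1 the mode is (α−1)/(α+β−2), so α = mode·(κ−2)+1 = 0.6×25+1 = 16.00.
And β = (1−mode)·(κ−2)+1 = 0.4×25+1 = 11.00.

α = 16.00, β = 11.00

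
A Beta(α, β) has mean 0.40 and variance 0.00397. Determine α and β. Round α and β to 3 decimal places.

Write ν = α+β; then α = μν and Var = μ(1−μ)/(ν+1).
ν = μ(1−μ)/Var − 1 = 0.2400/0.00397 − 1 = 59.4534.
α = 0.40·59.4534 = 23.781, β = 0.60·59.4534 = 35.672.

α = 23.781, β = 35.672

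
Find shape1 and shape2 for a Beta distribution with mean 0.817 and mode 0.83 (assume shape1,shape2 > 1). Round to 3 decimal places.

With s = shape1+shape2: μ = shape1/s and mode = (shape1−1)/(s−2). Eliminating shape1 = μs,
μs − 1 = m(s−2) ⇒ s(μ−m) = 1−2m ⇒ s = -0.66/-0.013 = 50.7692.
So shape1 = μs = 41.478, shape2 = (1−μ)s = 9.291.

shape1 = 41.478, shape2 = 9.291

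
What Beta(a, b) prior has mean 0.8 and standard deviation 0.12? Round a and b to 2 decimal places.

First σ² = 0.0144. Setting a = μn, b = (1−μ)n with n = a+b,
μ(1−μ)/(n+1) = 0.0144 ⇒ n+1 = 0.16/0.0144 = 11.1111 ⇒ n = 10.1111.
Hence a = 0.8×10.1111 = 8.09, b = 0.2×10.1111 = 2.02.

a = 8.09, b = 2.02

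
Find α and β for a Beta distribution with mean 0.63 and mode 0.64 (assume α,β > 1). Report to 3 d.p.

With s = α+β: μ = α/s and mode = (α−1)/(s−2). Eliminating α = μs,
μs − 1 = m(s−2) ⇒ s(μ−m) = 1−2m ⇒ s = -0.28/-0.01 = 28.0000.
So α = μs = 17.640, β = (1−μ)s = 10.360.

α = 17.640, β = 10.360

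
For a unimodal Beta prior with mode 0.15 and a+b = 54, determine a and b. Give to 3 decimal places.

a = 8.800, b = 45.200

For a,b>1 the mode is (a−1)/(a+b−2), so a = mode·(κ−2)+1 = 0.15×52+1 = 8.800.
And b = (1−mode)·(κ−2)+1 = 0.85×52+1 = 45.200.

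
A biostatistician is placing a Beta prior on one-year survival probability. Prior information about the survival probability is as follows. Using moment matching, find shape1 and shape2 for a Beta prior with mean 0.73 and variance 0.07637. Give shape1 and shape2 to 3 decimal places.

shape1 = 1.154, shape2 = 0.427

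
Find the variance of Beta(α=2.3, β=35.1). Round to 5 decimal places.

0.00150

Var = αβ/[(α+β)²(α+β+1)] = (2.3×35.1)/(37.4²×38.4) = 80.73/53712.384 = 0.00150.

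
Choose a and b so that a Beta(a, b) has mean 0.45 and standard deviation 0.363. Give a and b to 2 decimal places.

First σ² = 0.131769. Setting a = μn, b = (1−μ)n with n = a+b,
μ(1−μ)/(n+1) = 0.131769 ⇒ n+1 = 0.2475/0.131769 = 1.8783 ⇒ n = 0.8783.
Hence a = 0.45×0.8783 = 0.40, b = 0.55×0.8783 = 0.48.

a = 0.40, b = 0.48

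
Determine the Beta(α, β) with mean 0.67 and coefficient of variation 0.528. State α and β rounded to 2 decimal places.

α = 0.51, β = 0.25

Var = (CV·μ)² = (0.528×0.67)² = 0.125146.
α+β = μ(1−μ)/Var − 1 = 0.2211/0.125146 − 1 = 0.7667.
Thus α = 0.67·0.7667 = 0.51 and β = 0.33·0.7667 = 0.25.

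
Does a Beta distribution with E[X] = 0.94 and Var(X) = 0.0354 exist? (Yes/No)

Yes

For any Beta, Var(X) < E[X]·(1−E[X]).
Here μ(1−μ) = 0.94×0.06 = 0.0564, and 0.0354 < 0.0564.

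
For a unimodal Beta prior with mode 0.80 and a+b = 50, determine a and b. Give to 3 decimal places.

a = 39.400, b = 10.600

Since the density peak of Beta(a,b) is at (a−1)/(a+b−2),
a = 1 + 0.80(50−2) = 39.400 and b = 50 − 39.400 = 10.600.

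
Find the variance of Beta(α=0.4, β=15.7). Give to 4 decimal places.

Var = αβ/[(α+β)²(α+β+1)] = (0.4×15.7)/(16.1²×17.1) = 6.28/4432.491 = 0.0014.

0.0014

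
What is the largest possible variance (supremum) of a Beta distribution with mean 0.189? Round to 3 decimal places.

Var = μ(1−μ)/(α+β+1), which approaches μ(1−μ) as α+β → 0.
So the supremum is μ(1−μ) = 0.189×0.811 = 0.153.

0.153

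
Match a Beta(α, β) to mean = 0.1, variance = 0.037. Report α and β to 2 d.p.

Write ν = α+β; then α = μν and Var = μ(1−μ)/(ν+1).
ν = μ(1−μ)/Var − 1 = 0.09/0.037 − 1 = 1.4324.
α = 0.1·1.4324 = 0.14, β = 0.9·1.4324 = 1.29.

α = 0.14, β = 1.29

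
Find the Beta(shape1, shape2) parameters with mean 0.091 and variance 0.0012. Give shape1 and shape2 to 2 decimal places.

shape1 = 6.18, shape2 = 61.75

By moment matching, shape1+shape2 = μ(1−μ)/σ² − 1 = (0.091·0.909)/0.0012 − 1 = 68.9325 − 1 = 67.9325.
Since shape1/(shape1+shape2) = μ, shape1 = 0.091·67.9325 = 6.18 and shape2 = 0.909·67.9325 = 61.75.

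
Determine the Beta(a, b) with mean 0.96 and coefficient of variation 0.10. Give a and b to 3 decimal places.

a = 3.040, b = 0.127

σ = CV·μ = 0.10×0.96 = 0.09600, so σ² = 0.009216.
s+1 = μ(1−μ)/σ² = 0.0384/0.009216 = 4.1667, so s = a+b = 3.1667.
a = μs = 3.040, b = (1−μ)s = 0.127.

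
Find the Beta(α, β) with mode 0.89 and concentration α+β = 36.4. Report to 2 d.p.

α = 31.62, β = 4.78

For α,β>1 the mode is (α−1)/(α+β−2), so α = mode·(κ−2)+1 = 0.89×34.4+1 = 31.62.
And β = (1−mode)·(κ−2)+1 = 0.11×34.4+1 = 4.78.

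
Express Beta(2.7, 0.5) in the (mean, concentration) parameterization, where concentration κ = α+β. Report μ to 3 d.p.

κ = α+β = 2.7+0.5 = 3.2; μ = α/κ = 2.7/3.2 = 0.844.

μ = 0.844, κ = 3.2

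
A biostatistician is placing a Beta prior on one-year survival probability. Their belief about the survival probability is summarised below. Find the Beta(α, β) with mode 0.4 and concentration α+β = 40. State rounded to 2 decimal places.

Mode = (α−1)/(κ−2) with κ = α+β, so α−1 = 0.4·38 = 15.20.
α = 16.20; β = κ − α = 23.80.

α = 16.20, β = 23.80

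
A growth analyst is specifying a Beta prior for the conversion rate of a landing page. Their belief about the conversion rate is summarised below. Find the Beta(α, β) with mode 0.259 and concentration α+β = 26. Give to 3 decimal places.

α = 7.216, β = 18.784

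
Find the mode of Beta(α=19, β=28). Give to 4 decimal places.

0.4000

The density x^(α−1)(1−x)^(β−1) is maximised at (α−1)/(α+β−2) = 18/45 = 0.4000.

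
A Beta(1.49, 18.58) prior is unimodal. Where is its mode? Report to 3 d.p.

0.027

The density x^(α−1)(1−x)^(β−1) is maximised at (α−1)/(α+β−2) = 0.49/18.07 = 0.027.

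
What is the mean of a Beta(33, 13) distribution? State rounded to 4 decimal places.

E[X] = α/(α+β) = 33/46 = 0.7174.

0.7174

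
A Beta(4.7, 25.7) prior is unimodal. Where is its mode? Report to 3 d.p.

With α,β > 1, mode = (α−1)/(α+β−2) = 3.7/28.4 = 0.130.

0.130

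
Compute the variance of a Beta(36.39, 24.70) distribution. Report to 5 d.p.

α+β = 61.09 and αβ = 898.8330, so Var = αβ/[(α+β)²(α+β+1)] = 898.8330/231719.141129 = 0.00388.

0.00388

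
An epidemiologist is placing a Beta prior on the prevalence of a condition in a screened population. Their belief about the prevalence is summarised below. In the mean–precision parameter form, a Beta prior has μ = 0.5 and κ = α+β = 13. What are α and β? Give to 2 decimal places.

α = μκ = 0.5×13 = 6.50 and β = (1−μ)κ = 0.5×13 = 6.50.

α = 6.50, β = 6.50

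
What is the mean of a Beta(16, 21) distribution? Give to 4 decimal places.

0.4324

E[X] = α/(α+β) = 16/37 = 0.4324.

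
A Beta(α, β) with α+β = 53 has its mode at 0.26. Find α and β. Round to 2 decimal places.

α = 14.26, β = 38.74

Since the density peak of Beta(α,β) is at (α−1)/(α+β−2),
α = 1 + 0.26(53−2) = 14.26 and β = 53 − 14.26 = 38.74.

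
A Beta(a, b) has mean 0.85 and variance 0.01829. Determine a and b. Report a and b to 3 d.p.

a = 5.075, b = 0.896

Write ν = a+b; then a = μν and Var = μ(1−μ)/(ν+1).
ν = μ(1−μ)/Var − 1 = 0.1275/0.01829 − 1 = 5.9710.
a = 0.85·5.9710 = 5.075, b = 0.15·5.9710 = 0.896.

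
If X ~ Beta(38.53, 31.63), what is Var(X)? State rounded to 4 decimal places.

0.0035

Var = αβ/[(α+β)²(α+β+1)] = (38.53×31.63)/(70.16²×71.16) = 1218.7039/350279.805696 = 0.0035.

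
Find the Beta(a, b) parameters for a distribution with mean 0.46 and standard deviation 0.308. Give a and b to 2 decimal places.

a = 0.74, b = 0.87

σ² = 0.308² = 0.094864.
With s = a+b, Var = μ(1−μ)/(s+1), so s+1 = (0.46×0.54)/0.094864 = 2.6185 and s = 1.6185.
a = μs = 0.74, b = (1−μ)s = 0.87.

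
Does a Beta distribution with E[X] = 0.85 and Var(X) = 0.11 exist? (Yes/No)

The Beta variance bound is σ² < μ(1−μ).
Here μ(1−μ) = 0.85×0.15 = 0.1275, and 0.11 < 0.1275.

Yes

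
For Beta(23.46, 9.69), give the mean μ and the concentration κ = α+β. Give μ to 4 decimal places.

μ = 0.7077, κ = 33.15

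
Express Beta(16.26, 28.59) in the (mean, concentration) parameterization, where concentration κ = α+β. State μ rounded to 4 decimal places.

κ = α+β = 16.26+28.59 = 44.85; μ = α/κ = 16.26/44.85 = 0.3625.

μ = 0.3625, κ = 44.85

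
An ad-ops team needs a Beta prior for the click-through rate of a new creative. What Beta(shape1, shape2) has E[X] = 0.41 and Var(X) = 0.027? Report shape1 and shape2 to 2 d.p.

Let s = shape1+shape2. The Beta variance is μ(1−μ)/(s+1).
So s+1 = μ(1−μ)/σ² = (0.41×0.59)/0.027 = 0.2419/0.027 = 8.9593, giving s = 7.9593.
Then shape1 = μs = 0.41×7.9593 = 3.26 and shape2 = (1−μ)s = 0.59×7.9593 = 4.70.

shape1 = 3.26, shape2 = 4.70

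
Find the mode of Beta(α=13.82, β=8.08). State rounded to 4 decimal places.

With α,β > 1, mode = (α−1)/(α+β−2) = 12.82/19.90 = 0.6442.

0.6442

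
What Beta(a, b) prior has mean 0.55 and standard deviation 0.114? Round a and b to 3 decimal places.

σ² = 0.114² = 0.012996.
With s = a+b, Var = μ(1−μ)/(s+1), so s+1 = (0.55×0.45)/0.012996 = 19.0443 and s = 18.0443.
a = μs = 9.924, b = (1−μ)s = 8.120.

a = 9.924, b = 8.120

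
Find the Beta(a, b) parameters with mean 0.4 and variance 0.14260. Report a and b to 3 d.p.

a = 0.273, b = 0.410

By moment matching, a+b = μ(1−μ)/σ² − 1 = (0.4·0.6)/0.14260 − 1 = 1.6830 − 1 = 0.6830.
Since a/(a+b) = μ, a = 0.4·0.6830 = 0.273 and b = 0.6·0.6830 = 0.410.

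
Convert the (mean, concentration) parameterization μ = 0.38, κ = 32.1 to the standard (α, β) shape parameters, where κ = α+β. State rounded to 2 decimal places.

α = 12.20, β = 19.90

α = μκ = 0.38×32.1 = 12.20 and β = (1−μ)κ = 0.62×32.1 = 19.90.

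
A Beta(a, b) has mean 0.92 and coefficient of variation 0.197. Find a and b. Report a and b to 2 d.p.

a = 1.14, b = 0.10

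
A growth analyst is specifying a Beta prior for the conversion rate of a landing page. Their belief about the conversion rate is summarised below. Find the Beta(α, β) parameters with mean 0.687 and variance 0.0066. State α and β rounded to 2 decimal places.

α = 21.70, β = 9.88

By moment matching, α+β = μ(1−μ)/σ² − 1 = (0.687·0.313)/0.0066 − 1 = 32.5805 − 1 = 31.5805.
Since α/(α+β) = μ, α = 0.687·31.5805 = 21.70 and β = 0.313·31.5805 = 9.88.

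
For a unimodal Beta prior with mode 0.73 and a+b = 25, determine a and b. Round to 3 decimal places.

Mode = (a−1)/(κ−2) with κ = a+b, so a−1 = 0.73·23 = 16.790.
a = 17.790; b = κ − a = 7.210.

a = 17.790, b = 7.210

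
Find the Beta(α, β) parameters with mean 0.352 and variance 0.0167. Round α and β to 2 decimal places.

α = 4.46, β = 8.20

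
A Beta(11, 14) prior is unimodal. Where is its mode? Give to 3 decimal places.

0.435

The density x^(α−1)(1−x)^(β−1) is maximised at (α−1)/(α+β−2) = 10/23 = 0.435.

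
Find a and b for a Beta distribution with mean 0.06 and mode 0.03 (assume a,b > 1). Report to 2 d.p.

a = 1.88, b = 29.45

With s = a+b: μ = a/s and mode = (a−1)/(s−2). Eliminating a = μs,
μs − 1 = m(s−2) ⇒ s(μ−m) = 1−2m ⇒ s = 0.94/0.03 = 31.3333.
So a = μs = 1.88, b = (1−μ)s = 29.45.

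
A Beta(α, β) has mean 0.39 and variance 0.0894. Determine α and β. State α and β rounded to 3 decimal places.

By moment matching, α+β = μ(1−μ)/σ² − 1 = (0.39·0.61)/0.0894 − 1 = 2.6611 − 1 = 1.6611.
Since α/(α+β) = μ, α = 0.39·1.6611 = 0.648 and β = 0.61·1.6611 = 1.013.

α = 0.648, β = 1.013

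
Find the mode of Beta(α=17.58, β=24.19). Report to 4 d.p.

0.4169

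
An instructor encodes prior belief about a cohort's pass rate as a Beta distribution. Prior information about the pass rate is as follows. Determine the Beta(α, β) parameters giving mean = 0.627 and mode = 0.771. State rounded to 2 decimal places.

α = 2.36, β = 1.40

Let s = α+β. Mean gives α = μs = 0.627s; mode gives (α−1)/(s−2) = 0.771.
Substituting: 0.627s − 1 = 0.771(s−2) = 0.771s − 1.542, so -0.144s = -0.542 and s = 3.7639.
Then α = 0.627×3.7639 = 2.36 and β = s−α = 1.40.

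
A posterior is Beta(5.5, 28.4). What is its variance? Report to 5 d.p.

0.00389

α+β = 33.9 and αβ = 156.20, so Var = αβ/[(α+β)²(α+β+1)] = 156.20/40107.429 = 0.00389.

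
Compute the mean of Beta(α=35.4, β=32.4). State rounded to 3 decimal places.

E[X] = α/(α+β) = 35.4/67.8 = 0.522.

0.522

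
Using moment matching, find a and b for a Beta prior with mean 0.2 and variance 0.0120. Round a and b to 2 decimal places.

a = 2.47, b = 9.87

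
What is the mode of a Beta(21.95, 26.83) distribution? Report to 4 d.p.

0.4478

With α,β > 1, mode = (α−1)/(α+β−2) = 20.95/46.78 = 0.4478.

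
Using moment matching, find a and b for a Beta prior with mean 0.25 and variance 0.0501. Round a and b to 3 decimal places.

a = 0.686, b = 2.057

Write ν = a+b; then a = μν and Var = μ(1−μ)/(ν+1).
ν = μ(1−μ)/Var − 1 = 0.1875/0.0501 − 1 = 2.7425.
a = 0.25·2.7425 = 0.686, b = 0.75·2.7425 = 2.057.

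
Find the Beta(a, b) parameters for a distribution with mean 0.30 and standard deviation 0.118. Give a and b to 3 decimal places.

Variance = 0.118² = 0.013924. The moment-matching identity a+b = μ(1−μ)/Var − 1 gives
a+b = 0.2100/0.013924 − 1 = 14.0819, so a = μ·14.0819 = 4.225 and b = (1−μ)·14.0819 = 9.857.

a = 4.225, b = 9.857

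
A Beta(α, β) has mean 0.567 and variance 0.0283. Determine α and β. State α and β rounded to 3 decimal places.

By moment matching, α+β = μ(1−μ)/σ² − 1 = (0.567·0.433)/0.0283 − 1 = 8.6753 − 1 = 7.6753.
Since α/(α+β) = μ, α = 0.567·7.6753 = 4.352 and β = 0.433·7.6753 = 3.323.

α = 4.352, β = 3.323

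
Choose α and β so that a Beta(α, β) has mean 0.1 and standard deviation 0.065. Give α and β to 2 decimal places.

First σ² = 0.004225. Setting α = μn, β = (1−μ)n with n = α+β,
μ(1−μ)/(n+1) = 0.004225 ⇒ n+1 = 0.09/0.004225 = 21.3018 ⇒ n = 20.3018.
Hence α = 0.1×20.3018 = 2.03, β = 0.9×20.3018 = 18.27.

α = 2.03, β = 18.27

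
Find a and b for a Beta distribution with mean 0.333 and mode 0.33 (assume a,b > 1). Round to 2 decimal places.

a = 37.74, b = 75.59

Let s = a+b. Mean gives a = μs = 0.333s; mode gives (a−1)/(s−2) = 0.33.
Substituting: 0.333s − 1 = 0.33(s−2) = 0.33s − 0.66, so 0.003s = 0.34 and s = 113.3333.
Then a = 0.333×113.3333 = 37.74 and b = s−a = 75.59.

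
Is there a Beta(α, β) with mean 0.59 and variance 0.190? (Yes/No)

Yes

The Beta variance bound is σ² < μ(1−μ).
Here μ(1−μ) = 0.59×0.41 = 0.2419, and 0.190 < 0.2419.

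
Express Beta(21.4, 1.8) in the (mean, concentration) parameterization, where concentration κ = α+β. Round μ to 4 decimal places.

κ = α+β = 21.4+1.8 = 23.2; μ = α/κ = 21.4/23.2 = 0.9224.

μ = 0.9224, κ = 23.2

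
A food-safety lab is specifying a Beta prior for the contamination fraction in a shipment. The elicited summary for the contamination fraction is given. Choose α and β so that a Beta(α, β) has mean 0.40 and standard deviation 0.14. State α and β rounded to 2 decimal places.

σ² = 0.14² = 0.0196.
With s = α+β, Var = μ(1−μ)/(s+1), so s+1 = (0.40×0.60)/0.0196 = 12.2449 and s = 11.2449.
α = μs = 4.50, β = (1−μ)s = 6.75.

α = 4.50, β = 6.75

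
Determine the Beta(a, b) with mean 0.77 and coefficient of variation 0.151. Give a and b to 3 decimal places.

a = 9.317, b = 2.783

Var = (CV·μ)² = (0.151×0.77)² = 0.013519.
a+b = μ(1−μ)/Var − 1 = 0.1771/0.013519 − 1 = 12.1004.
Thus a = 0.77·12.1004 = 9.317 and b = 0.23·12.1004 = 2.783.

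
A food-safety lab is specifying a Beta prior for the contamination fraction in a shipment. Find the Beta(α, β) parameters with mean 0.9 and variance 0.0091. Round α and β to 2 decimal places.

α = 8.00, β = 0.89

Let s = α+β. The Beta variance is μ(1−μ)/(s+1).
So s+1 = μ(1−μ)/σ² = (0.9×0.1)/0.0091 = 0.09/0.0091 = 9.8901, giving s = 8.8901.
Then α = μs = 0.9×8.8901 = 8.00 and β = (1−μ)s = 0.1×8.8901 = 0.89.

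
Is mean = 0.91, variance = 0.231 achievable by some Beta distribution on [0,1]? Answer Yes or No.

No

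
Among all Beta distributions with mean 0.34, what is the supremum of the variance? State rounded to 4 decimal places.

Var = μ(1−μ)/(α+β+1), which approaches μ(1−μ) as α+β → 0.
So the supremum is μ(1−μ) = 0.34×0.66 = 0.2244.

0.2244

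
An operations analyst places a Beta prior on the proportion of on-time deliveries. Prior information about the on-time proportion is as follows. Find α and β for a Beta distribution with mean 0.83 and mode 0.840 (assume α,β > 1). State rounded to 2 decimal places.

α = 56.44, β = 11.56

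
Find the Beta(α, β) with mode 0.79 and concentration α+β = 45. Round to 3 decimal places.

α = 34.970, β = 10.030

Mode = (α−1)/(κ−2) with κ = α+β, so α−1 = 0.79·43 = 33.970.
α = 34.970; β = κ − α = 10.030.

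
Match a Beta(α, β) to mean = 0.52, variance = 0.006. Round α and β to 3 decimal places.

Let s = α+β. The Beta variance is μ(1−μ)/(s+1).
So s+1 = μ(1−μ)/σ² = (0.52×0.48)/0.006 = 0.2496/0.006 = 41.6000, giving s = 40.6000.
Then α = μs = 0.52×40.6000 = 21.112 and β = (1−μ)s = 0.48×40.6000 = 19.488.

α = 21.112, β = 19.488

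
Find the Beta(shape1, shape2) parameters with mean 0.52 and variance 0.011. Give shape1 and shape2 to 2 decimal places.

By moment matching, shape1+shape2 = μ(1−μ)/σ² − 1 = (0.52·0.48)/0.011 − 1 = 22.6909 − 1 = 21.6909.
Since shape1/(shape1+shape2) = μ, shape1 = 0.52·21.6909 = 11.28 and shape2 = 0.48·21.6909 = 10.41.

shape1 = 11.28, shape2 = 10.41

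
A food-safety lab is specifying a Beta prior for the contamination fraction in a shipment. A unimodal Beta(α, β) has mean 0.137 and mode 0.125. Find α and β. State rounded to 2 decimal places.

With s = α+β: μ = α/s and mode = (α−1)/(s−2). Eliminating α = μs,
μs − 1 = m(s−2) ⇒ s(μ−m) = 1−2m ⇒ s = 0.750/0.012 = 62.5000.
So α = μs = 8.56, β = (1−μ)s = 53.94.

α = 8.56, β = 53.94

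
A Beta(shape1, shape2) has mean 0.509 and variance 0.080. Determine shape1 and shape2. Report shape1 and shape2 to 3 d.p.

Write ν = shape1+shape2; then shape1 = μν and Var = μ(1−μ)/(ν+1).
ν = μ(1−μ)/Var − 1 = 0.249919/0.080 − 1 = 2.1240.
shape1 = 0.509·2.1240 = 1.081, shape2 = 0.491·2.1240 = 1.043.

shape1 = 1.081, shape2 = 1.043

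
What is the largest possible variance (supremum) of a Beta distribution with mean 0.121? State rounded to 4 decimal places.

For fixed mean μ the Beta variance is μ(1−μ)/(α+β+1), increasing as α+β decreases.
Its least upper bound (not attained) is μ(1−μ) = 0.121·0.879 = 0.1064.

0.1064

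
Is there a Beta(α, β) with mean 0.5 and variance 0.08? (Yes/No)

A Beta with mean μ has variance μ(1−μ)/(α+β+1) < μ(1−μ).
Here μ(1−μ) = 0.5×0.5 = 0.25, and 0.08 < 0.25.

Yes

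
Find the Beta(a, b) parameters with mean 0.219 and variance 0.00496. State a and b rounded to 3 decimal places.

a = 7.333, b = 26.151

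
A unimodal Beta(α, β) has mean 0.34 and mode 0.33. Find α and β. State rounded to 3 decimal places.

With s = α+β: μ = α/s and mode = (α−1)/(s−2). Eliminating α = μs,
μs − 1 = m(s−2) ⇒ s(μ−m) = 1−2m ⇒ s = 0.34/0.01 = 34.0000.
So α = μs = 11.560, β = (1−μ)s = 22.440.

α = 11.560, β = 22.440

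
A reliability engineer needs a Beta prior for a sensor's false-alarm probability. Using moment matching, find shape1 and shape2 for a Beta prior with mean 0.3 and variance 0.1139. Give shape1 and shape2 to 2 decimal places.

shape1 = 0.25, shape2 = 0.59

Write ν = shape1+shape2; then shape1 = μν and Var = μ(1−μ)/(ν+1).
ν = μ(1−μ)/Var − 1 = 0.21/0.1139 − 1 = 0.8437.
shape1 = 0.3·0.8437 = 0.25, shape2 = 0.7·0.8437 = 0.59.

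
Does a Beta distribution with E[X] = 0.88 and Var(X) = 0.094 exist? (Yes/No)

Yes

A Beta with mean μ has variance μ(1−μ)/(α+β+1) < μ(1−μ).
Here μ(1−μ) = 0.88×0.12 = 0.1056, and 0.094 < 0.1056.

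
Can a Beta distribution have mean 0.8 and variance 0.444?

No

A Beta with mean μ has variance μ(1−μ)/(α+β+1) < μ(1−μ).
Here μ(1−μ) = 0.8×0.2 = 0.16, and 0.444 ≥ 0.16.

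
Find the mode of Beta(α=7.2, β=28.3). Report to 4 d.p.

0.1851

The density x^(α−1)(1−x)^(β−1) is maximised at (α−1)/(α+β−2) = 6.2/33.5 = 0.1851.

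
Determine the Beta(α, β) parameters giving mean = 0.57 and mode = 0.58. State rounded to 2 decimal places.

Let s = α+β. Mean gives α = μs = 0.57s; mode gives (α−1)/(s−2) = 0.58.
Substituting: 0.57s − 1 = 0.58(s−2) = 0.58s − 1.16, so -0.01s = -0.16 and s = 16.0000.
Then α = 0.57×16.0000 = 9.12 and β = s−α = 6.88.

α = 9.12, β = 6.88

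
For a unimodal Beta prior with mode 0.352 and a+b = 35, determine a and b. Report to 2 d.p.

Since the density peak of Beta(a,b) is at (a−1)/(a+b−2),
a = 1 + 0.352(35−2) = 12.62 and b = 35 − 12.62 = 22.38.

a = 12.62, b = 22.38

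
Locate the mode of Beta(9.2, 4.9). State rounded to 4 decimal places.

With α,β > 1, mode = (α−1)/(α+β−2) = 8.2/12.1 = 0.6777.

0.6777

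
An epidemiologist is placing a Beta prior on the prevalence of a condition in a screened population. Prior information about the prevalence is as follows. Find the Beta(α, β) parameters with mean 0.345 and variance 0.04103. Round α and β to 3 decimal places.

By moment matching, α+β = μ(1−μ)/σ² − 1 = (0.345·0.655)/0.04103 − 1 = 5.5076 − 1 = 4.5076.
Since α/(α+β) = μ, α = 0.345·4.5076 = 1.555 and β = 0.655·4.5076 = 2.952.

α = 1.555, β = 2.952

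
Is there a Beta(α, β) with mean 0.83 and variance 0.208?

For any Beta, Var(X) < E[X]·(1−E[X]).
Here μ(1−μ) = 0.83×0.17 = 0.1411, and 0.208 ≥ 0.1411.

No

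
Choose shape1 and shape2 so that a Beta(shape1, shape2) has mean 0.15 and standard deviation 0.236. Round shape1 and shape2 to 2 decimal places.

First σ² = 0.055696. Setting shape1 = μn, shape2 = (1−μ)n with n = shape1+shape2,
μ(1−μ)/(n+1) = 0.055696 ⇒ n+1 = 0.1275/0.055696 = 2.2892 ⇒ n = 1.2892.
Hence shape1 = 0.15×1.2892 = 0.19, shape2 = 0.85×1.2892 = 1.10.

shape1 = 0.19, shape2 = 1.10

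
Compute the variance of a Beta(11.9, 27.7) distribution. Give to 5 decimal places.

α+β = 39.6 and αβ = 329.63, so Var = αβ/[(α+β)²(α+β+1)] = 329.63/63667.296 = 0.00518.

0.00518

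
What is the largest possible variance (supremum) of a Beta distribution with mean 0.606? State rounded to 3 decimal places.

Var = μ(1−μ)/(α+β+1), which approaches μ(1−μ) as α+β → 0.
So the supremum is μ(1−μ) = 0.606×0.394 = 0.239.

0.239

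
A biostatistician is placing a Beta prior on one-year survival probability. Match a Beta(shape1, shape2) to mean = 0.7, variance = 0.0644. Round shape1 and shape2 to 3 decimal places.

Write ν = shape1+shape2; then shape1 = μν and Var = μ(1−μ)/(ν+1).
ν = μ(1−μ)/Var − 1 = 0.21/0.0644 − 1 = 2.2609.
shape1 = 0.7·2.2609 = 1.583, shape2 = 0.3·2.2609 = 0.678.

shape1 = 1.583, shape2 = 0.678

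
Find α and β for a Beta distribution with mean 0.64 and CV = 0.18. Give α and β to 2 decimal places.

α = 10.47, β = 5.89

σ = CV·μ = 0.18×0.64 = 0.11520, so σ² = 0.013271.
s+1 = μ(1−μ)/σ² = 0.2304/0.013271 = 17.3611, so s = α+β = 16.3611.
α = μs = 10.47, β = (1−μ)s = 5.89.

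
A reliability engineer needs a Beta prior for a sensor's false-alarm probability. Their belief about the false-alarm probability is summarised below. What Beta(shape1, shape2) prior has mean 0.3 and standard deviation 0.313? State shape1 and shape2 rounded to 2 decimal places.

shape1 = 0.34, shape2 = 0.80

Variance = 0.313² = 0.097969. The moment-matching identity shape1+shape2 = μ(1−μ)/Var − 1 gives
shape1+shape2 = 0.21/0.097969 − 1 = 1.1435, so shape1 = μ·1.1435 = 0.34 and shape2 = (1−μ)·1.1435 = 0.80.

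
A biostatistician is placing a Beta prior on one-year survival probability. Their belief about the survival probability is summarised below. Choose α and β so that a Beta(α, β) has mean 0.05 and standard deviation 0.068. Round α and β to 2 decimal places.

σ² = 0.068² = 0.004624.
With s = α+β, Var = μ(1−μ)/(s+1), so s+1 = (0.05×0.95)/0.004624 = 10.2725 and s = 9.2725.
α = μs = 0.46, β = (1−μ)s = 8.81.

α = 0.46, β = 8.81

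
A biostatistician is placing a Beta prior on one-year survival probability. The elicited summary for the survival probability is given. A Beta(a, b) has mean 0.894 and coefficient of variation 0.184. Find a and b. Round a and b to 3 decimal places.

a = 2.237, b = 0.265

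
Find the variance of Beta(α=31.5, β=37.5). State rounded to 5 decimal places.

Var = αβ/[(α+β)²(α+β+1)] = (31.5×37.5)/(69.0²×70.0) = 1181.25/333270.000 = 0.00354.

0.00354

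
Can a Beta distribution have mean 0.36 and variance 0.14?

Yes

A Beta with mean μ has variance μ(1−μ)/(α+β+1) < μ(1−μ).
Here μ(1−μ) = 0.36×0.64 = 0.2304, and 0.14 < 0.2304.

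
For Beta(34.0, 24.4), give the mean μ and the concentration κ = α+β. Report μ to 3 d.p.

μ = 0.582, κ = 58.4

κ = α+β = 34.0+24.4 = 58.4; μ = α/κ = 34.0/58.4 = 0.582.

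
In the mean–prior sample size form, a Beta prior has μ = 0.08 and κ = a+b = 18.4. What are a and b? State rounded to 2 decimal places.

a = 1.47, b = 16.93

a = μκ = 0.08×18.4 = 1.47 and b = (1−μ)κ = 0.92×18.4 = 16.93.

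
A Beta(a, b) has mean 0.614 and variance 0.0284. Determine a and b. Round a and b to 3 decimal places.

Let s = a+b. The Beta variance is μ(1−μ)/(s+1).
So s+1 = μ(1−μ)/σ² = (0.614×0.386)/0.0284 = 0.237004/0.0284 = 8.3452, giving s = 7.3452.
Then a = μs = 0.614×7.3452 = 4.510 and b = (1−μ)s = 0.386×7.3452 = 2.835.

a = 4.510, b = 2.835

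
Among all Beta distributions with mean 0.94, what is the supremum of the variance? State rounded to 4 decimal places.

Var = μ(1−μ)/(α+β+1), which approaches μ(1−μ) as α+β → 0.
So the supremum is μ(1−μ) = 0.94×0.06 = 0.0564.

0.0564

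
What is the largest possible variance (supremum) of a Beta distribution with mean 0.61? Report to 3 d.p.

0.238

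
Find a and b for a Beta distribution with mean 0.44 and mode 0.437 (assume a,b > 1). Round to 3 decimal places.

a = 18.480, b = 23.520

Let s = a+b. Mean gives a = μs = 0.44s; mode gives (a−1)/(s−2) = 0.437.
Substituting: 0.44s − 1 = 0.437(s−2) = 0.437s − 0.874, so 0.003s = 0.126 and s = 42.0000.
Then a = 0.44×42.0000 = 18.480 and b = s−a = 23.520.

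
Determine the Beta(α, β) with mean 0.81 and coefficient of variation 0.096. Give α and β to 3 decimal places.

σ = CV·μ = 0.096×0.81 = 0.07776, so σ² = 0.006047.
s+1 = μ(1−μ)/σ² = 0.1539/0.006047 = 25.4522, so s = α+β = 24.4522.
α = μs = 19.806, β = (1−μ)s = 4.646.

α = 19.806, β = 4.646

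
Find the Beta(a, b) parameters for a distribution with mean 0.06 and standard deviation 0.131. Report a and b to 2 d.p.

a = 0.14, b = 2.15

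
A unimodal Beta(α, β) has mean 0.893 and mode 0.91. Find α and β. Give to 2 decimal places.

α = 43.07, β = 5.16

With s = α+β: μ = α/s and mode = (α−1)/(s−2). Eliminating α = μs,
μs − 1 = m(s−2) ⇒ s(μ−m) = 1−2m ⇒ s = -0.82/-0.017 = 48.2353.
So α = μs = 43.07, β = (1−μ)s = 5.16.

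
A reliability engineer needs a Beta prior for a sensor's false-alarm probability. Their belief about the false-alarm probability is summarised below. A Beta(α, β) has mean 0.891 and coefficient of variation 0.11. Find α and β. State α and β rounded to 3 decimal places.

Var = (CV·μ)² = (0.11×0.891)² = 0.009606.
α+β = μ(1−μ)/Var − 1 = 0.097119/0.009606 − 1 = 9.1103.
Thus α = 0.891·9.1103 = 8.117 and β = 0.109·9.1103 = 0.993.

α = 8.117, β = 0.993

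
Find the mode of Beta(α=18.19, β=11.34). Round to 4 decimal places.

The density x^(α−1)(1−x)^(β−1) is maximised at (α−1)/(α+β−2) = 17.19/27.53 = 0.6244.

0.6244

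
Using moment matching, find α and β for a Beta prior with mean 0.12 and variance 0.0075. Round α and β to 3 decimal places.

α = 1.570, β = 11.510

By moment matching, α+β = μ(1−μ)/σ² − 1 = (0.12·0.88)/0.0075 − 1 = 14.0800 − 1 = 13.0800.
Since α/(α+β) = μ, α = 0.12·13.0800 = 1.570 and β = 0.88·13.0800 = 11.510.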